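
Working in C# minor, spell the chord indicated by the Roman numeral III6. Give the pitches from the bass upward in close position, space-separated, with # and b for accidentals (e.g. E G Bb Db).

G# B E

In C# minor, scale degree 3 is E, and the diatonic chord built there is a major triad.
That chord is spelled E-G#-B.
The figured bass 6 indicates first inversion, placing the third (G#) in the bass: G#-B-E.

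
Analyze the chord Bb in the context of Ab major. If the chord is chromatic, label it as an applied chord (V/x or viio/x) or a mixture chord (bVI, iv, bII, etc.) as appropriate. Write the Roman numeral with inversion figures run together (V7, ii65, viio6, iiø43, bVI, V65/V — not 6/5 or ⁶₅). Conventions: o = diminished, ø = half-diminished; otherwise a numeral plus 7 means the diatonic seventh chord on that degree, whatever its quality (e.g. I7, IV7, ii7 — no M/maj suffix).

V/V

The pitches Bb-D-F form a major triad rooted on Bb.
Bb is not a diatonic chord root with this quality in Ab major, but it lies a perfect fifth above Eb (V), so the chord functions as an applied dominant of V.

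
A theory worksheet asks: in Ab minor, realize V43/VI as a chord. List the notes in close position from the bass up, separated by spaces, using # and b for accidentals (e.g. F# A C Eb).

Gb Bbb Cb Eb

The slash means an applied dominant: we want the dominant of VI. In Ab minor, VI is Fb major, and its dominant is built on Cb.
Building a dominant seventh chord on Cb gives Cb-Eb-Gb-Bbb.
The figured bass 43 indicates second inversion, placing the fifth (Gb) in the bass: Gb-Bbb-Cb-Eb.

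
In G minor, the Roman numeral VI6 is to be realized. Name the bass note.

G

VI in G minor has root Eb; the chord is Eb-G-Bb.
The figure 6 means first inversion — the third is in the bass.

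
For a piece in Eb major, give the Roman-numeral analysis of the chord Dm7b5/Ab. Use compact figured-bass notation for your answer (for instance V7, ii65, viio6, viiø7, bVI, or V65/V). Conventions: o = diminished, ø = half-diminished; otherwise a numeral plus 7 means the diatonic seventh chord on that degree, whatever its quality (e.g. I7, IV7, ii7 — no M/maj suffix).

viiø43

The pitches D-F-Ab-C form a half-diminished seventh chord rooted on D.
D is scale degree 7 in Eb major, and a half-diminished seventh chord on that degree is written viiø7.
With Ab in the bass the chord is in second inversion, so the figured bass is 43.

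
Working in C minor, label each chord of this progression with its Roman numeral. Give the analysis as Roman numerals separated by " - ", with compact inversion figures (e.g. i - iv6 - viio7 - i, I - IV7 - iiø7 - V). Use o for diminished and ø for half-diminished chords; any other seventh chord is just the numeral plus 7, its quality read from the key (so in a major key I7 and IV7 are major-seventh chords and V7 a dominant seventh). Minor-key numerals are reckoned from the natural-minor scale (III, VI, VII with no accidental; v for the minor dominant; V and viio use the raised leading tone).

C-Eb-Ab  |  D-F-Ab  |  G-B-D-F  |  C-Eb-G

VI6 - iio - V7 - i

C-Eb-Ab: root Ab is the submediant; major triad there is VI6.
D-F-Ab: root D is the supertonic; diminished triad there is iio.
G-B-D-F: dominant seventh chord on G = scale degree 5 → V7.
C-Eb-G has root C, degree 1 in C minor, so i.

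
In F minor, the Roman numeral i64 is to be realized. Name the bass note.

i in F minor has root F; the chord is F-Ab-C.
The figure 64 means second inversion — the fifth is in the bass.

C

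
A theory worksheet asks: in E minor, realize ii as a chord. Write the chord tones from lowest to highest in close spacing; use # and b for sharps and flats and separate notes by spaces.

F# A C#

ii is the minor supertonic, borrowed from the parallel major (the Dorian ii). In E minor that root is F#.
So the chord is F#-A-C#, a minor triad.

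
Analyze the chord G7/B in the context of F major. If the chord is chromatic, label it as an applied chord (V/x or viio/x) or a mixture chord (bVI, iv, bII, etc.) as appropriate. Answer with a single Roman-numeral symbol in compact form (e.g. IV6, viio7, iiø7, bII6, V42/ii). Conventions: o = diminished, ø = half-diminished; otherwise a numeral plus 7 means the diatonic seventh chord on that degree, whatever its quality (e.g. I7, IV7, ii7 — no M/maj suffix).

V65/V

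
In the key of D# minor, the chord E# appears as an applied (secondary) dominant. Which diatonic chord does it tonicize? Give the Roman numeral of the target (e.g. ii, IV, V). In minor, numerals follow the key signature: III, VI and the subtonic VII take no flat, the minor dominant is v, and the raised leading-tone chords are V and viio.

V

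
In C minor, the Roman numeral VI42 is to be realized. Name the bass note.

G

VI in C minor has root Ab; the chord is Ab-C-Eb-G.
The figure 42 means third inversion — the seventh is in the bass.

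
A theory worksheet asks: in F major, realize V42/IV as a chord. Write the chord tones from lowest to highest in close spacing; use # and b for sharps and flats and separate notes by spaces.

V42/IV is a secondary dominant — the dominant seventh of IV. IV in F major is Bb, so the applied chord's root is F, a perfect fifth above.
Building a dominant seventh chord on F gives F-A-C-Eb.
With the 42 figure the chord is in third inversion; from the bass Eb upward in close position it reads Eb-F-A-C.

Eb F A C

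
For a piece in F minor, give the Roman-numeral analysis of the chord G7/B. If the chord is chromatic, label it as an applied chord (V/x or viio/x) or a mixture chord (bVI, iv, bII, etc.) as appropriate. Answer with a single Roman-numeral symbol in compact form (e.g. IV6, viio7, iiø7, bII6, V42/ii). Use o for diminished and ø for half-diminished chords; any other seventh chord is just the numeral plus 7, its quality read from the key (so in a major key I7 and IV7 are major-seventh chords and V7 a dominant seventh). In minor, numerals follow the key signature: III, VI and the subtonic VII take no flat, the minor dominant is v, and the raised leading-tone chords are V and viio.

V65/V

The pitches G-B-D-F form a dominant seventh chord rooted on G.
G is not a diatonic chord root with this quality in F minor, but it lies a perfect fifth above C (V), so the chord functions as an applied dominant of V.
With B in the bass the chord is in first inversion, so the figured bass is 65.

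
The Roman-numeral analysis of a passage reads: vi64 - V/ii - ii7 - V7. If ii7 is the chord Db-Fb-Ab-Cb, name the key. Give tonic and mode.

The anchor chord is a minor seventh chord on Db, labeled ii7.
If Db is scale degree 2 and the mode makes that degree carry a minor seventh chord, the tonic is Cb and the mode is major.

Cb major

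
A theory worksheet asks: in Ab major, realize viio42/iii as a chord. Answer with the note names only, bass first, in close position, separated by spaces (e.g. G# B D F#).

viio42/iii is a secondary leading-tone chord. The target iii is C in Ab major; the applied chord is rooted a semitone below, on B.
Building a fully diminished seventh chord on B gives B-D-F-Ab.
The figured bass 42 indicates third inversion, placing the seventh (Ab) in the bass: Ab-B-D-F.

Ab B D F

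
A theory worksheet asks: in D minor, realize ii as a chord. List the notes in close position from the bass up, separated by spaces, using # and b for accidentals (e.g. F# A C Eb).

E G B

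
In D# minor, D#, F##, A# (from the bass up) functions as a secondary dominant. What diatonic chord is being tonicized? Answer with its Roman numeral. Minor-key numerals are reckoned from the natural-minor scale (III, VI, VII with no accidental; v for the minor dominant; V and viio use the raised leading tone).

The chord is a major triad on D#.
A dominant resolves down a perfect fifth: D# → G#. In D# minor, G# is scale degree 4, i.e. iv.

iv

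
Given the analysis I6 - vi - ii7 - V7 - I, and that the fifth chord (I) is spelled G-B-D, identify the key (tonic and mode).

G major

The chord G is a major triad rooted on G; its label is I.
If G is scale degree 1 and the mode makes that degree carry a major triad, the tonic is G and the mode is major.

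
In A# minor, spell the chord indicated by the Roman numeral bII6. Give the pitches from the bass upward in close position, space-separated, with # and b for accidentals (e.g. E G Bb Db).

Scale degree 2 in A# minor is B#; lowering it a half step gives B. bII6 is the Neapolitan sixth — a major triad on the lowered second degree, here in its customary first inversion.
So the chord is B-D#-F#, a major triad.
The figured bass 6 indicates first inversion, placing the third (D#) in the bass: D#-F#-B.

D# F# B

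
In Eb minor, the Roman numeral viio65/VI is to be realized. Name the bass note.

The applied chord viio65/VI is rooted on Bb: Bb-Db-Fb-Abb.
The figure 65 means first inversion — the third is in the bass.

Db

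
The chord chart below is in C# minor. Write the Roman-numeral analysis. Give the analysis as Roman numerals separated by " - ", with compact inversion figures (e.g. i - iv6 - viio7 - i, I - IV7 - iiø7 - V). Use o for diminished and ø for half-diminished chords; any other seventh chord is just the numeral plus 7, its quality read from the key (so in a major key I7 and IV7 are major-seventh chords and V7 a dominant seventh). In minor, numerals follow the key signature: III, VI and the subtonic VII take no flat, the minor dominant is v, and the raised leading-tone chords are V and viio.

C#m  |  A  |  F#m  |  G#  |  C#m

i - VI - iv - V - i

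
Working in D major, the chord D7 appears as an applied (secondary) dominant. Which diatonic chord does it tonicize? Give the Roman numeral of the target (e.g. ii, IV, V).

IV

The chord is a dominant seventh chord on D.
A dominant resolves down a perfect fifth: D → G. In D major, G is scale degree 4, i.e. IV.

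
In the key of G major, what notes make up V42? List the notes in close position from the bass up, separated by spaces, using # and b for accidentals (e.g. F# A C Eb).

The numeral's case and figure indicate a dominant seventh chord. In G major its root, the fifth degree, is D.
Stacking thirds from D gives D-F#-A-C.
The figured bass 42 indicates third inversion, placing the seventh (C) in the bass: C-D-F#-A.

C D F# A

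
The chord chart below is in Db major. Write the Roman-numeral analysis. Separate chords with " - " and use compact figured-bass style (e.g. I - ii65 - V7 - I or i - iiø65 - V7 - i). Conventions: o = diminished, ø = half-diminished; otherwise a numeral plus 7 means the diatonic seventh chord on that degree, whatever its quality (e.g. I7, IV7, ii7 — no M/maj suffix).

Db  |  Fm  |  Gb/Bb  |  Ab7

Db: root Db is the tonic; major triad there is I.
Fm: minor triad on F = scale degree 3 → iii.
Gb/Bb: root Gb is the subdominant; major triad there is IV6.
Ab7 has root Ab, degree 5 in Db major, so V7.

I - iii - IV6 - V7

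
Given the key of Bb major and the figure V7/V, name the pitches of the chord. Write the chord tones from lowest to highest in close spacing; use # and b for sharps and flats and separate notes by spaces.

The slash means an applied dominant: we want the dominant of V. In Bb major, V is F major, and its dominant is built on C.
Building a dominant seventh chord on C gives C-E-G-Bb.

C E G Bb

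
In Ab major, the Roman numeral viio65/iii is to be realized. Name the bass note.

D

The applied chord viio65/iii is rooted on B: B-D-F-Ab.
The figure 65 means first inversion — the third is in the bass.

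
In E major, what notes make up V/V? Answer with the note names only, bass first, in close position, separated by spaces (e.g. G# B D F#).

F# A# C#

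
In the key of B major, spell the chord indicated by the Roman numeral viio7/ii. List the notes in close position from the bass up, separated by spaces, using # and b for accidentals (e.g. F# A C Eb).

B# D# F# A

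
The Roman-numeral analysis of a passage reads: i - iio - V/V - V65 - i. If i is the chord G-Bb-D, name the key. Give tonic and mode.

The anchor chord is a minor triad on G, labeled i.
If G is scale degree 1 and the mode makes that degree carry a minor triad, the tonic is G and the mode is minor.

G minor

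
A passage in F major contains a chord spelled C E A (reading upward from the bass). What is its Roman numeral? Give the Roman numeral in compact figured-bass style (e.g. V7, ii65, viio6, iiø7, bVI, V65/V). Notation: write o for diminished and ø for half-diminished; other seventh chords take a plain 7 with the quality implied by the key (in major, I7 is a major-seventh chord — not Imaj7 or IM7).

iii6

Stacked in thirds the chord is A-C-E: a minor triad on A.
In F major, A is the mediant; the diatonic minor triad there is iii.
With C in the bass the chord is in first inversion, so the figured bass is 6.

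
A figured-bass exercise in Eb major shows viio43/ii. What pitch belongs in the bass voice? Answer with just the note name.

The applied chord viio43/ii is rooted on E: E-G-Bb-Db.
The figure 43 means second inversion — the fifth is in the bass.

Bb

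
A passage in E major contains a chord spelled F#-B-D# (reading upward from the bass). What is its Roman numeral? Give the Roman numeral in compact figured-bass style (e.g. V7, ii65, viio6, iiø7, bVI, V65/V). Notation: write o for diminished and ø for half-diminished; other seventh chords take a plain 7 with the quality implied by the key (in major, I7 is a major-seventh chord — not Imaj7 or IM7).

V64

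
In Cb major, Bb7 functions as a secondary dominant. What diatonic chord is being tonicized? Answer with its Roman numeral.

iii

The chord is a dominant seventh chord on Bb.
A dominant resolves down a perfect fifth: Bb → Eb. In Cb major, Eb is scale degree 3, i.e. iii.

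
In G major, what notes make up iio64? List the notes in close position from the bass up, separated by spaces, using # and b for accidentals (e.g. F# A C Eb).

Eb A C

iio64 is the diminished supertonic triad, borrowed from the parallel minor. In G major that root is A.
So the chord is A-C-Eb, a diminished triad.
The figured bass 64 indicates second inversion, placing the fifth (Eb) in the bass: Eb-A-C.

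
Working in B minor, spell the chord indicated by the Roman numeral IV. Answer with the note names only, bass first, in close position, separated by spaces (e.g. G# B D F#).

E G# B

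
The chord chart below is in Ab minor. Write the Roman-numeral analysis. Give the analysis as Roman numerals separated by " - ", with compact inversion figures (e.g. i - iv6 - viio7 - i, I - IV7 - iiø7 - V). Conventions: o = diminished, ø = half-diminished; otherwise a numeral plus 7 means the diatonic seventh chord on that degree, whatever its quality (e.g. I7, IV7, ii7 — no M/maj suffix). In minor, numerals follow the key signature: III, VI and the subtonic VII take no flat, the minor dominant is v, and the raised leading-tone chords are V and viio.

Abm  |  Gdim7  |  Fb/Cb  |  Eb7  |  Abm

i - viio7 - VI64 - V7 - i

Abm: root Ab is the tonic; minor triad there is i.
Gdim7: fully diminished seventh chord on G = scale degree 7 → viio7.
Fb/Cb: root Fb is the submediant; major triad there is VI64.
Eb7: root Eb is the dominant; dominant seventh chord there is V7.
Abm has root Ab, degree 1 in Ab minor, so i.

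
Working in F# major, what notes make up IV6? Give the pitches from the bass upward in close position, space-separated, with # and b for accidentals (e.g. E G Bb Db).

The numeral's case and figure indicate a major triad. In F# major its root, the subdominant, is B.
That chord is spelled B-D#-F#.
The figured bass 6 indicates first inversion, placing the third (D#) in the bass: D#-F#-B.

D# F# B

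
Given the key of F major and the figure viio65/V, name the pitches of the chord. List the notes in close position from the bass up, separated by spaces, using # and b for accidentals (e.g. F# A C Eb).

D F Ab B

The slash marks an applied leading-tone chord: viio of V. In F major, V is C, so the leading tone to it is B, a half step below.
Building a fully diminished seventh chord on B gives B-D-F-Ab.
The figured bass 65 indicates first inversion, placing the third (D) in the bass: D-F-Ab-B.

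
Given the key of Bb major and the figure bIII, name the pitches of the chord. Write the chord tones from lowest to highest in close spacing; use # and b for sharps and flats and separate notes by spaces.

bIII is a major triad on the lowered third degree, borrowed from the parallel minor. In Bb major that root is Db.
So the chord is Db-F-Ab, a major triad.

Db F Ab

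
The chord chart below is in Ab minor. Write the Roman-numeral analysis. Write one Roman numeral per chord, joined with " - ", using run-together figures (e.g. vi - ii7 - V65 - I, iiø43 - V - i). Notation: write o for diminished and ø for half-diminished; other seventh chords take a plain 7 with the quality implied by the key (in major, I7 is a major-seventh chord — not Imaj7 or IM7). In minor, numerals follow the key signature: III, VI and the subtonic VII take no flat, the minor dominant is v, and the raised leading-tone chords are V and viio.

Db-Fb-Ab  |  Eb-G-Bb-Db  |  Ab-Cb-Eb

Db-Fb-Ab: minor triad on Db = scale degree 4 → iv.
Eb-G-Bb-Db: dominant seventh chord on Eb = scale degree 5 → V7.
Ab-Cb-Eb: minor triad on Ab = scale degree 1 → i.

iv - V7 - i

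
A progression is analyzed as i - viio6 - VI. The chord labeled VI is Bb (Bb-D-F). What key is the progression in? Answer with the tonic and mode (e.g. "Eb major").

D minor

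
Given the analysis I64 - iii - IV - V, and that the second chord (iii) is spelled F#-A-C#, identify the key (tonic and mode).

D major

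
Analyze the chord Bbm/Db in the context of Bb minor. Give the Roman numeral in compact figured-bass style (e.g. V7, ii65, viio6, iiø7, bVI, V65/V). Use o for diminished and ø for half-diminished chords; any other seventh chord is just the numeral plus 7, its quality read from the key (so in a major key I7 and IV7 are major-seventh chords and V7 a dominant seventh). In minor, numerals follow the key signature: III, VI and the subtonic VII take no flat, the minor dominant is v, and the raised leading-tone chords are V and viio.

i6

Stacked in thirds the chord is Bb-Db-F: a minor triad on Bb.
In Bb minor, Bb is the tonic; the diatonic minor triad there is i.
With Db in the bass the chord is in first inversion, so the figured bass is 6.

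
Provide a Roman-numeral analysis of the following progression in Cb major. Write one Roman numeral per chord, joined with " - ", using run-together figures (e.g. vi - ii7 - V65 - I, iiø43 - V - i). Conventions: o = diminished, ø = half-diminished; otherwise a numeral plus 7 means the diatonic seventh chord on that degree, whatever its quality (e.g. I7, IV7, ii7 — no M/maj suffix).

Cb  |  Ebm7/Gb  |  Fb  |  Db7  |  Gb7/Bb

Cb: root Cb is the tonic; major triad there is I.
Ebm7/Gb has root Eb, degree 3 in Cb major, so iii65.
Fb: major triad on Fb = scale degree 4 → IV.
Db7: a dominant seventh chord on Db, the applied dominant of V → V7/V.
Gb7/Bb: dominant seventh chord on Gb = scale degree 5 → V65.

I - iii65 - IV - V7/V - V65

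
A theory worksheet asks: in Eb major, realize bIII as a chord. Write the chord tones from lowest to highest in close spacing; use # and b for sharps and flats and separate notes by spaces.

Scale degree 3 in Eb major is G; lowering it a half step gives Gb. bIII is a major triad on the lowered third degree, borrowed from the parallel minor.
So the chord is Gb-Bb-Db, a major triad.

Gb Bb Db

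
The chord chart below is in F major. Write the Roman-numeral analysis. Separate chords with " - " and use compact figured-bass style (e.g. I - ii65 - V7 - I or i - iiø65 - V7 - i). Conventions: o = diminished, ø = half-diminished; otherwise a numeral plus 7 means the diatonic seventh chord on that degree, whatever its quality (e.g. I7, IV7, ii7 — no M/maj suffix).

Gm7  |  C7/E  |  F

Gm7 has root G, degree 2 in F major, so ii7.
C7/E: root C is the dominant; dominant seventh chord there is V65.
F: root F is the tonic; major triad there is I.

ii7 - V65 - I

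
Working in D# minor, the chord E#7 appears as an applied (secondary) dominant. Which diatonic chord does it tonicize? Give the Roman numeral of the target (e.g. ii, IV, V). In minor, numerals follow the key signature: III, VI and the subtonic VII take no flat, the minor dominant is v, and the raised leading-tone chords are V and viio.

The chord is a dominant seventh chord on E#.
A dominant resolves down a perfect fifth: E# → A#. In D# minor, A# is scale degree 5, i.e. V.

V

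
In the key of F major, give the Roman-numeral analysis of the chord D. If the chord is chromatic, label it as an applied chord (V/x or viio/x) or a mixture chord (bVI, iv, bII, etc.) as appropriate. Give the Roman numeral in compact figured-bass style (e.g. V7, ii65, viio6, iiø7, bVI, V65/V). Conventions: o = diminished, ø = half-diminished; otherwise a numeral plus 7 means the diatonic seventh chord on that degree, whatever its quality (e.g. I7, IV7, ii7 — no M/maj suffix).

V/ii

Stacked in thirds the chord is D-F#-A: a major triad on D.
D is not a diatonic chord root with this quality in F major, but it lies a perfect fifth above G (ii), so the chord functions as an applied dominant of ii.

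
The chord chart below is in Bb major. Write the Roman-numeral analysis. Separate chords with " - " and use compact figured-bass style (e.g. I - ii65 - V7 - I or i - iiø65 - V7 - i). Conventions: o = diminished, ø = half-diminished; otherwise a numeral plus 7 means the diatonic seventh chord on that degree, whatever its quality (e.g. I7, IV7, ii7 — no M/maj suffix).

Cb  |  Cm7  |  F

Cb is non-diatonic — a major triad on the lowered supertonic (Cb): the Neapolitan chord, bII.
Cm7: minor seventh chord on C = scale degree 2 → ii7.
F: root F is the dominant; major triad there is V.

bII - ii7 - V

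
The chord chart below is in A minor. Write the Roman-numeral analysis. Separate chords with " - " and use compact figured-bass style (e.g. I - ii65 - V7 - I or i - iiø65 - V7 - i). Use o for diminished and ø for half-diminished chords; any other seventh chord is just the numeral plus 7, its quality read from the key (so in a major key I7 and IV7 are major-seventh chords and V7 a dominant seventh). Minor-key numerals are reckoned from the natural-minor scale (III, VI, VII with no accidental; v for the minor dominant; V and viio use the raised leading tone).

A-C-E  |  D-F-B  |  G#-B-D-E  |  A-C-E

A-C-E: minor triad on A = scale degree 1 → i.
D-F-B has root B, degree 2 in A minor, so iio6.
G#-B-D-E has root E, degree 5 in A minor, so V65.
A-C-E: root A is the tonic; minor triad there is i.

i - iio6 - V65 - i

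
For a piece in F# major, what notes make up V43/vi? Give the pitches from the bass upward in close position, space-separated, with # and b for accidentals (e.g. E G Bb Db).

E# G# A# C##

V43/vi is a secondary dominant — the dominant seventh of vi. vi in F# major is D#, so the applied chord's root is A#, a perfect fifth above.
Building a dominant seventh chord on A# gives A#-C##-E#-G#.
The figured bass 43 indicates second inversion, placing the fifth (E#) in the bass: E#-G#-A#-C##.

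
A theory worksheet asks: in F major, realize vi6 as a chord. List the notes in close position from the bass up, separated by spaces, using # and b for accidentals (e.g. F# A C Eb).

F A D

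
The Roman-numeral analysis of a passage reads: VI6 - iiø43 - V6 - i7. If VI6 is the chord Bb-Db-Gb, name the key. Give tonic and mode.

Bb minor

The chord Gb/Bb is a major triad rooted on Gb; its label is VI6.
Counting down 5 scale steps from Gb places the tonic on Bb; a major triad on degree 6 is diatonic only in minor.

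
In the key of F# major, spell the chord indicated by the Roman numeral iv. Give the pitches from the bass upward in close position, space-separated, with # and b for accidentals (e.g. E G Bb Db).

B D F#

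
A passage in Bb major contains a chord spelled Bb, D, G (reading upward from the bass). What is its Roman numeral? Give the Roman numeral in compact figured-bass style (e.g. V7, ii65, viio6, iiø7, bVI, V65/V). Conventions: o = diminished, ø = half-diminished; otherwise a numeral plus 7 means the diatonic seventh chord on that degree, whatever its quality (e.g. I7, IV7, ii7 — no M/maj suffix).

Stacked in thirds the chord is G-Bb-D: a minor triad on G.
In Bb major, G is the submediant; the diatonic minor triad there is vi.
With Bb in the bass the chord is in first inversion, so the figured bass is 6.

vi6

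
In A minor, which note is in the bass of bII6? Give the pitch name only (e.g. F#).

D

bII in A minor has root Bb; the chord is Bb-D-F.
The figure 6 means first inversion — the third is in the bass.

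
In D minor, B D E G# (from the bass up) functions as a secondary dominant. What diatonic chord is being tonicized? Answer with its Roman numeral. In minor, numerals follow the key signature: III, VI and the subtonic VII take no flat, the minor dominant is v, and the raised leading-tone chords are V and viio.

V

The chord is a dominant seventh chord on E.
A dominant resolves down a perfect fifth: E → A. In D minor, A is scale degree 5, i.e. V.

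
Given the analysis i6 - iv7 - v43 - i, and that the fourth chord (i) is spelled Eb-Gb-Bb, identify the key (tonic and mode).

The chord Ebm is a minor triad rooted on Eb; its label is i.
If Eb is scale degree 1 and the mode makes that degree carry a minor triad, the tonic is Eb and the mode is minor.

Eb minor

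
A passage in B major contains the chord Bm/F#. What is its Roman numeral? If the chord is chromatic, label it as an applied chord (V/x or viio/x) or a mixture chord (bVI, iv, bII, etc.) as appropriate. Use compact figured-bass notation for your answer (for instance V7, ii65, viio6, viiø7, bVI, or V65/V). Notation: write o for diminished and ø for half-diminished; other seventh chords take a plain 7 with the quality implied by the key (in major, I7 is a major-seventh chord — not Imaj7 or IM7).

i64

Stacked in thirds the chord is B-D-F#: a minor triad on B.
B is the first degree of B major. This is the minor tonic, borrowed from the parallel minor.
With F# in the bass the chord is in second inversion, so the figured bass is 64.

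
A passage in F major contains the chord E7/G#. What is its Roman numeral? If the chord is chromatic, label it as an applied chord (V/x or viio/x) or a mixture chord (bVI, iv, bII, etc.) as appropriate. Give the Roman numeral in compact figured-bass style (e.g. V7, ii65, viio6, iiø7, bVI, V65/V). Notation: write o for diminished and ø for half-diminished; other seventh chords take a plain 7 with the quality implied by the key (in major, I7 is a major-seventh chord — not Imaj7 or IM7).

The pitches E-G#-B-D form a dominant seventh chord rooted on E.
E is not a diatonic chord root with this quality in F major, but it lies a perfect fifth above A (iii), so the chord functions as an applied dominant of iii.
With G# in the bass the chord is in first inversion, so the figured bass is 65.

V65/iii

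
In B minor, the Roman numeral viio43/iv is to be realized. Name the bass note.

A

The applied chord viio43/iv is rooted on D#: D#-F#-A-C.
The figure 43 means second inversion — the fifth is in the bass.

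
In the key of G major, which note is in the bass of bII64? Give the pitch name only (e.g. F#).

Eb

bII in G major has root Ab; the chord is Ab-C-Eb.
The figure 64 means second inversion — the fifth is in the bass.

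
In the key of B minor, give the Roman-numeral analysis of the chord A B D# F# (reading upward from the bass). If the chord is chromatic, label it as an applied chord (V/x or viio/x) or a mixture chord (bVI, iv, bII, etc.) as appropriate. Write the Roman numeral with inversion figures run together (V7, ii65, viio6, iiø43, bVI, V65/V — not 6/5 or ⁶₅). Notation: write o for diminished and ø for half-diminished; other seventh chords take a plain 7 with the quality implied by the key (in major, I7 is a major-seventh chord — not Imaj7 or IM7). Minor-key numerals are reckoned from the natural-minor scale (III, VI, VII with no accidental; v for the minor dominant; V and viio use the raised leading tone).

V42/iv

The pitches B-D#-F#-A form a dominant seventh chord rooted on B.
B is not a diatonic chord root with this quality in B minor, but it lies a perfect fifth above E (iv), so the chord functions as an applied dominant of iv.
With A in the bass the chord is in third inversion, so the figured bass is 42.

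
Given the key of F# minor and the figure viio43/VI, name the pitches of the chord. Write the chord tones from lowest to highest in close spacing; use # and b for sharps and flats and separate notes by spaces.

G Bb C# E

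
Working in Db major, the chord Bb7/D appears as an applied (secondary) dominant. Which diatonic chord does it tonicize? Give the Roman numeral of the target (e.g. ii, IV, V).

The chord is a dominant seventh chord on Bb.
A dominant resolves down a perfect fifth: Bb → Eb. In Db major, Eb is scale degree 2, i.e. ii.

ii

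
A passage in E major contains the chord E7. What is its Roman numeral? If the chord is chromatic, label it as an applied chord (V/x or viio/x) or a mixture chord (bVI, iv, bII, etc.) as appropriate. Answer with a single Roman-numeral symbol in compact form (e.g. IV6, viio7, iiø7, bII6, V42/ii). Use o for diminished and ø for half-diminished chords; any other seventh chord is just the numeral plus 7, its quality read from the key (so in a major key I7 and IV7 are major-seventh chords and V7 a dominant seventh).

The pitches E-G#-B-D form a dominant seventh chord rooted on E.
E is not a diatonic chord root with this quality in E major, but it lies a perfect fifth above A (IV), so the chord functions as an applied dominant of IV.

V7/IV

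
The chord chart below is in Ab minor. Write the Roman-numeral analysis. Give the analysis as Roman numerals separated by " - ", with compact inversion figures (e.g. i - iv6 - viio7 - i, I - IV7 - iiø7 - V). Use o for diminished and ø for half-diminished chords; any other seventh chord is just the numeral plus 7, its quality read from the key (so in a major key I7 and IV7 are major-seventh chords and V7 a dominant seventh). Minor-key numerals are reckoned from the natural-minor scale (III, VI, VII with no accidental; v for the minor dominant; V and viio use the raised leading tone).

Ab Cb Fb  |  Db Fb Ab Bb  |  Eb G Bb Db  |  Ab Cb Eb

VI6 - iiø65 - V7 - i

Ab-Cb-Fb: major triad on Fb = scale degree 6 → VI6.
Db-Fb-Ab-Bb has root Bb, degree 2 in Ab minor, so iiø65.
Eb-G-Bb-Db: root Eb is the dominant; dominant seventh chord there is V7.
Ab-Cb-Eb has root Ab, degree 1 in Ab minor, so i.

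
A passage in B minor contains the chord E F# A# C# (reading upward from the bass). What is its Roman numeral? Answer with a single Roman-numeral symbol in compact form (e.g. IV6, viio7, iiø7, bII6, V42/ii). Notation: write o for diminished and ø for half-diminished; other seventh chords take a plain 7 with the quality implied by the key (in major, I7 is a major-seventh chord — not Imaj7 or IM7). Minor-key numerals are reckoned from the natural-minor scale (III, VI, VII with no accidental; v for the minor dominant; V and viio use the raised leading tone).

V42

Stacked in thirds the chord is F#-A#-C#-E: a dominant seventh chord on F#.
In B minor, F# is the dominant; the diatonic dominant seventh chord there is V7.
With E in the bass the chord is in third inversion, so the figured bass is 42.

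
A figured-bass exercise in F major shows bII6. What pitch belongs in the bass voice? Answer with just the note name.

bII in F major has root Gb; the chord is Gb-Bb-Db.
The figure 6 means first inversion — the third is in the bass.

Bb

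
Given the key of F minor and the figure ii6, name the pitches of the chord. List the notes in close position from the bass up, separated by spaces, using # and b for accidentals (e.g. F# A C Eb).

Bb D G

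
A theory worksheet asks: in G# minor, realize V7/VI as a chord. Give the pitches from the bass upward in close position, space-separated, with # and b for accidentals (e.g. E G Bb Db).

V7/VI is a secondary dominant — the dominant seventh of VI. VI in G# minor is E, so the applied chord's root is B, a perfect fifth above.
Building a dominant seventh chord on B gives B-D#-F#-A.

B D# F# A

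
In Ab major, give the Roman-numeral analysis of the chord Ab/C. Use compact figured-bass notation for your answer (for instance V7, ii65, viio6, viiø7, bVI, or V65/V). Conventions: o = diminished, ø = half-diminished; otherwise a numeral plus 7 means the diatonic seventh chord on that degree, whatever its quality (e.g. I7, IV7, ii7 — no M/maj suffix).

Stacked in thirds the chord is Ab-C-Eb: a major triad on Ab.
In Ab major, Ab is the tonic; the diatonic major triad there is I.
With C in the bass the chord is in first inversion, so the figured bass is 6.

I6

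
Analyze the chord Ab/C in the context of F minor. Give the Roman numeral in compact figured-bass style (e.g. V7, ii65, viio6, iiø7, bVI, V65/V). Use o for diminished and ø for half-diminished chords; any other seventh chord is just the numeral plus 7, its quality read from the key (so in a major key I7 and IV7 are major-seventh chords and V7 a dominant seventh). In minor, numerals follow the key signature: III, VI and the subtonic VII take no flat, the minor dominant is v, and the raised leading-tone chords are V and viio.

The pitches Ab-C-Eb form a major triad rooted on Ab.
In F minor, Ab is the mediant; the diatonic major triad there is III.
With C in the bass the chord is in first inversion, so the figured bass is 6.

III6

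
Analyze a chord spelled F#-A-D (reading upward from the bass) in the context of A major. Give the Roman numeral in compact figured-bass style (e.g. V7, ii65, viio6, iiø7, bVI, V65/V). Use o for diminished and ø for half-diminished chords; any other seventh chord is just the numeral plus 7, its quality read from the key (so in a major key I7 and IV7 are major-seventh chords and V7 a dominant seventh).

The pitches D-F#-A form a major triad rooted on D.
In A major, D is the subdominant; the diatonic major triad there is IV.
With F# in the bass the chord is in first inversion, so the figured bass is 6.

IV6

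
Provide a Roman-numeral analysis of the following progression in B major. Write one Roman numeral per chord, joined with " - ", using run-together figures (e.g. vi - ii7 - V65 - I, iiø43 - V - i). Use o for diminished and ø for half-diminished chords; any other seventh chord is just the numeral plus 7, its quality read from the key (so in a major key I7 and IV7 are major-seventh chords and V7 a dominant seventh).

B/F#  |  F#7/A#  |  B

I64 - V65 - I

B/F#: major triad on B = scale degree 1 → I64.
F#7/A#: root F# is the dominant; dominant seventh chord there is V65.
B: root B is the tonic; major triad there is I.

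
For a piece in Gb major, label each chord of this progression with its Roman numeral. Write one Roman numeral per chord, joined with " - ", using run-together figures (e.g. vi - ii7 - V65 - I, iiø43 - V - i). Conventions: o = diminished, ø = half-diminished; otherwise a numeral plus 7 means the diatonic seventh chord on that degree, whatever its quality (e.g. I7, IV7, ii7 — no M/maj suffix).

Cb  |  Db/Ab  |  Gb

IV - V64 - I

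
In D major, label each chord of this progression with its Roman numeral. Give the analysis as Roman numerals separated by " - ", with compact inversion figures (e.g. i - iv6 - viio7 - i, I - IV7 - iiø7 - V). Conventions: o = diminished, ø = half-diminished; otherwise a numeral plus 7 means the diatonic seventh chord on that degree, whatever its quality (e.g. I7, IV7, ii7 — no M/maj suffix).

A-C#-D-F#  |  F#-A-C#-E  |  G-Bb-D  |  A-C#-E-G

I43 - iii7 - iv - V7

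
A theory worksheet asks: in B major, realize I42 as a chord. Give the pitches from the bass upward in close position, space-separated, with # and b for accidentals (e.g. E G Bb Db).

A# B D# F#

In B major, the first degree is B, and the diatonic chord built there is a major seventh chord.
Stacking thirds from B gives B-D#-F#-A#.
With the 42 figure the chord is in third inversion; from the bass A# upward in close position it reads A#-B-D#-F#.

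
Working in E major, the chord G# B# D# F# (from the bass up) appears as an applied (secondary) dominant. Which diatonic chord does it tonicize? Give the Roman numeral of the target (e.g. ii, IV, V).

vi

The chord is a dominant seventh chord on G#.
A dominant resolves down a perfect fifth: G# → C#. In E major, C# is scale degree 6, i.e. vi.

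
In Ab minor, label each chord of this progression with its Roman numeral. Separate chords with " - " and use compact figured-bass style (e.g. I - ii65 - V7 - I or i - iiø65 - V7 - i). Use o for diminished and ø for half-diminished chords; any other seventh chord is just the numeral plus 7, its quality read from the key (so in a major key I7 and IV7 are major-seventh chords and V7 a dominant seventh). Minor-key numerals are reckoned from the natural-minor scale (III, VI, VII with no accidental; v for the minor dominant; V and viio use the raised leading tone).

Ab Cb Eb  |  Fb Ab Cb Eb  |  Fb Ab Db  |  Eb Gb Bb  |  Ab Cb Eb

Ab-Cb-Eb: root Ab is the tonic; minor triad there is i.
Fb-Ab-Cb-Eb: major seventh chord on Fb = scale degree 6 → VI7.
Fb-Ab-Db: root Db is the subdominant; minor triad there is iv6.
Eb-Gb-Bb: minor triad on Eb = scale degree 5 → v.
Ab-Cb-Eb: root Ab is the tonic; minor triad there is i.

i - VI7 - iv6 - v - i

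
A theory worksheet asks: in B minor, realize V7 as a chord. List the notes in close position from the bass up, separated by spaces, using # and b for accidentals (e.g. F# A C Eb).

F# A# C# E

In B minor, the fifth degree is F#. The dominant is major (leading tone raised), so V is a dominant seventh chord.
Stacking thirds from F# gives F#-A#-C#-E.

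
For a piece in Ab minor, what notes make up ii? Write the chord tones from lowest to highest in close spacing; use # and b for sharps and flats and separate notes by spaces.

ii is the minor supertonic, borrowed from the parallel major (the Dorian ii). In Ab minor that root is Bb.
So the chord is Bb-Db-F, a minor triad.

Bb Db F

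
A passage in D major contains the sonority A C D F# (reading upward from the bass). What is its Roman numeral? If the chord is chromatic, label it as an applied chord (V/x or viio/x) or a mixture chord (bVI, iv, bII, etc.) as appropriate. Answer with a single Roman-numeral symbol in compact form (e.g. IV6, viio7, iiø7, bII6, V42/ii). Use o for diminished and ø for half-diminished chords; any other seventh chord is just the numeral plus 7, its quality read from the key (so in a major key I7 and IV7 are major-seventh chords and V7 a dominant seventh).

Stacked in thirds the chord is D-F#-A-C: a dominant seventh chord on D.
D is not a diatonic chord root with this quality in D major, but it lies a perfect fifth above G (IV), so the chord functions as an applied dominant of IV.
With A in the bass the chord is in second inversion, so the figured bass is 43.

V43/IV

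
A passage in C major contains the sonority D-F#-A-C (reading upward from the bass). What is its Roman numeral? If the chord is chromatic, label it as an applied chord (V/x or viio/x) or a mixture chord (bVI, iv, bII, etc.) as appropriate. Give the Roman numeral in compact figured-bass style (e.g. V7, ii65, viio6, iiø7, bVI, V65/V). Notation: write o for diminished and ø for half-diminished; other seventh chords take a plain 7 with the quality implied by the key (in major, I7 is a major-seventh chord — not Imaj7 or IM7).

The pitches D-F#-A-C form a dominant seventh chord rooted on D.
D is not a diatonic chord root with this quality in C major, but it lies a perfect fifth above G (V), so the chord functions as an applied dominant of V.

V7/V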